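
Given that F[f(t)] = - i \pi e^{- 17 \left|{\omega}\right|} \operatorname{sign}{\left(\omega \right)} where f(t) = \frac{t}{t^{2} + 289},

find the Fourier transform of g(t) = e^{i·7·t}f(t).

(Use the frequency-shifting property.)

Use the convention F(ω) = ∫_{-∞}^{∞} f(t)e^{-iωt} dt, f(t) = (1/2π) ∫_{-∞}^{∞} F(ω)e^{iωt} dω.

F[g](ω) = - i \pi e^{- 17 \left|{\omega - 7}\right|} \operatorname{sign}{\left(\omega - 7 \right)}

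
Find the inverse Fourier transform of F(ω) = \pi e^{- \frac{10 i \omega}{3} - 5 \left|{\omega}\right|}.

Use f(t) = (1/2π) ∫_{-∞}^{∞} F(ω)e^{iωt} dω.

f(t) = \frac{5}{\left(t - \frac{10}{3}\right)^{2} + 25}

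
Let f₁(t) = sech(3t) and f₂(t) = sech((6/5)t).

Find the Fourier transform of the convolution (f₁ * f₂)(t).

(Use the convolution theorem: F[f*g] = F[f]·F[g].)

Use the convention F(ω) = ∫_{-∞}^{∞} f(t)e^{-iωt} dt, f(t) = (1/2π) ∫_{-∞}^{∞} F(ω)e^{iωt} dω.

F[f₁*f₂](ω) = \frac{5 \pi^{2}}{18 \cosh{\left(\frac{\pi \omega}{6} \right)} \cosh{\left(\frac{5 \pi \omega}{12} \right)}}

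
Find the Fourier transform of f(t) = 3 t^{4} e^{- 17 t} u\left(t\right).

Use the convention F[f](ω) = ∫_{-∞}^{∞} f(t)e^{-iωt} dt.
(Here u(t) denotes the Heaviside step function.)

F(ω) = \frac{72}{\left(i \omega + 17\right)^{5}}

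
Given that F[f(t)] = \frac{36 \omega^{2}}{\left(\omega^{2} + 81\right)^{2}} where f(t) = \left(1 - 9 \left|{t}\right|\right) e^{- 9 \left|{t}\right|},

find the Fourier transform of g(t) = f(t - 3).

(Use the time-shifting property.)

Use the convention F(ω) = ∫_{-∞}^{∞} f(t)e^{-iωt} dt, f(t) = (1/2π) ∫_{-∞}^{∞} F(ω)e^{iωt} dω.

F[g](ω) = \frac{36 \omega^{2} e^{- 3 i \omega}}{\left(\omega^{2} + 81\right)^{2}}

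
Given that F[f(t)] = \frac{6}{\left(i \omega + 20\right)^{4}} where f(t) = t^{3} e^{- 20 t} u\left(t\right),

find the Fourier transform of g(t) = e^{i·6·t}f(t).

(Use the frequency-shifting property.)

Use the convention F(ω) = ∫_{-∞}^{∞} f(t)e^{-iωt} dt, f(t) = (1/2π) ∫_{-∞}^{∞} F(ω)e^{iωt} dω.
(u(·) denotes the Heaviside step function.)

F[g](ω) = \frac{6}{\left(i \left(\omega - 6\right) + 20\right)^{4}}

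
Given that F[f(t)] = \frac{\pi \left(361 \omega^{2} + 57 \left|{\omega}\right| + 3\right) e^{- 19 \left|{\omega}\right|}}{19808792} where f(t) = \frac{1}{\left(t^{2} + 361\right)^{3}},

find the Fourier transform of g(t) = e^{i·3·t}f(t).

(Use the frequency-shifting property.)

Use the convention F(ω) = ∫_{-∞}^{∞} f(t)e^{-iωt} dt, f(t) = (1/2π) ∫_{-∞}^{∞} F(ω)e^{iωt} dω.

F[g](ω) = \frac{\pi \left(361 \left(\omega - 3\right)^{2} + 57 \left|{\omega - 3}\right| + 3\right) e^{- 19 \left|{\omega - 3}\right|}}{19808792}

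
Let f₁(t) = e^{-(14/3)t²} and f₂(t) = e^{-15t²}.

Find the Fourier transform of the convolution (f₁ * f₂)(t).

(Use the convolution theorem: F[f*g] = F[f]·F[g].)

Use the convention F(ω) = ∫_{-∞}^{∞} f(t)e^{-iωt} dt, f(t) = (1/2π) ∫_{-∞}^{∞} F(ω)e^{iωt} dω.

F[f₁*f₂](ω) = \frac{\sqrt{70} \pi e^{- \frac{59 \omega^{2}}{840}}}{70}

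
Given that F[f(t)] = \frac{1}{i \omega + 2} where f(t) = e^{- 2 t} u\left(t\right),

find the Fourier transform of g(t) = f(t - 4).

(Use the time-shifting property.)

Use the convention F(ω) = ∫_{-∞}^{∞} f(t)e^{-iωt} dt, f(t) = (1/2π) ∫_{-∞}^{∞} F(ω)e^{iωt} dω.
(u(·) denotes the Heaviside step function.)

F[g](ω) = \frac{e^{- 4 i \omega}}{i \omega + 2}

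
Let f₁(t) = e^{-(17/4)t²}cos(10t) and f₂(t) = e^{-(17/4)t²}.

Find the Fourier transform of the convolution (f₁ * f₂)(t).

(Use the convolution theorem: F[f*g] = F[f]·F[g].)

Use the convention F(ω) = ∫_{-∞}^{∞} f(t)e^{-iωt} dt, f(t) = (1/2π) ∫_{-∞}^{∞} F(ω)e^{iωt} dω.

F[f₁*f₂](ω) = \frac{2 \pi \left(e^{\frac{40 \omega}{17}} + 1\right) e^{- \frac{2 \omega^{2}}{17} - \frac{20 \omega}{17} - \frac{100}{17}}}{17}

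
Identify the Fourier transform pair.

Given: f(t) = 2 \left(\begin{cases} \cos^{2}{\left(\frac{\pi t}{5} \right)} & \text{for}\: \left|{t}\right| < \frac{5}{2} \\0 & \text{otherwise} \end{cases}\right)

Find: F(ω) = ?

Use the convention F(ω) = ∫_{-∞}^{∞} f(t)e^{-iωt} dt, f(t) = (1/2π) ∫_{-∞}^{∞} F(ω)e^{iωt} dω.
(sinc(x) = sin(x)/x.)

F(ω) = - \frac{20 \pi^{2} \operatorname{sinc}{\left(\frac{5 \omega}{2} \right)}}{25 \omega^{2} - 4 \pi^{2}}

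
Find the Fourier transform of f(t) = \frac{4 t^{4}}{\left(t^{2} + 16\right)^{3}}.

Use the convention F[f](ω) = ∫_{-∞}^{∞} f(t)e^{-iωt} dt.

F(ω) = \frac{\pi \left(16 \omega^{2} - 20 \left|{\omega}\right| + 3\right) e^{- 4 \left|{\omega}\right|}}{8}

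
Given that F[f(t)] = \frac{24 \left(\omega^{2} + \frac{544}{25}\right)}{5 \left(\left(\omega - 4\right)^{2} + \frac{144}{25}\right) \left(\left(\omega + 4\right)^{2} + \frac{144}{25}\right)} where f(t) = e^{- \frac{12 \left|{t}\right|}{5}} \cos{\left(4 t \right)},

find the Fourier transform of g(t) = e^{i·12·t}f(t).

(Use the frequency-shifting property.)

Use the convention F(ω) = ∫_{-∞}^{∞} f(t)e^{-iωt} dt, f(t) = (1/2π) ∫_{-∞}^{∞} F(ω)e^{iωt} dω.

F[g](ω) = \frac{120 \left(25 \left(\omega - 12\right)^{2} + 544\right)}{\left(25 \left(\omega - 16\right)^{2} + 144\right) \left(25 \left(\omega - 8\right)^{2} + 144\right)}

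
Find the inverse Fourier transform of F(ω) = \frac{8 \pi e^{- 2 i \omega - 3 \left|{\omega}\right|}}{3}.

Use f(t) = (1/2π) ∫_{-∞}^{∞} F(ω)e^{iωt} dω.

f(t) = \frac{8}{\left(t - 2\right)^{2} + 9}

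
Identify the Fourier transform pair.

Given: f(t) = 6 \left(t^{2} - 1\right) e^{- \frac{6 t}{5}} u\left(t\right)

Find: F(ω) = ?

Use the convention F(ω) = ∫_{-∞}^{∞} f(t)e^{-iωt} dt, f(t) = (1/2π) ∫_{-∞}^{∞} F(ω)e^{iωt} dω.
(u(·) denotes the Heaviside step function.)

F(ω) = \frac{30 \left(250 i \omega - \left(5 i \omega + 6\right)^{3} + 300\right)}{\left(5 i \omega + 6\right)^{4}}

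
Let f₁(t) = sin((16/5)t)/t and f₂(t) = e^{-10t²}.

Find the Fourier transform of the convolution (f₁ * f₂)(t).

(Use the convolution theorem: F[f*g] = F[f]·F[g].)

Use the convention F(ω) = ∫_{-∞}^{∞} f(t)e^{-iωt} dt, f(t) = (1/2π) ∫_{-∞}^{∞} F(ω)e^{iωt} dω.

F[f₁*f₂](ω) = \begin{cases} \frac{\sqrt{10} \pi^{\frac{3}{2}} e^{- \frac{\omega^{2}}{40}}}{10} & \text{for}\: \omega > - \frac{16}{5} \wedge \omega < \frac{16}{5} \\0 & \text{otherwise} \end{cases}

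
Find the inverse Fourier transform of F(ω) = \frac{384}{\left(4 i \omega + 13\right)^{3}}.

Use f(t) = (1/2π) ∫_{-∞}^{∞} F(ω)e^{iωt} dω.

f(t) = 3 t^{2} e^{- \frac{13 t}{4}} u\left(t\right)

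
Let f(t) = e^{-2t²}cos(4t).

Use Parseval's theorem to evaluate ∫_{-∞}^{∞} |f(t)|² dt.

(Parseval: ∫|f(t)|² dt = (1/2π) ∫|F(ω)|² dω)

∫|f(t)|² dt = \frac{\sqrt{\pi} \left(1 + e^{4}\right)}{4 e^{4}}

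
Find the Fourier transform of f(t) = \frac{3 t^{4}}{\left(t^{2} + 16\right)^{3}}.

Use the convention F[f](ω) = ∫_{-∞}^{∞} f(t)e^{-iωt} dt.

F(ω) = \frac{3 \pi \left(16 \omega^{2} - 20 \left|{\omega}\right| + 3\right) e^{- 4 \left|{\omega}\right|}}{32}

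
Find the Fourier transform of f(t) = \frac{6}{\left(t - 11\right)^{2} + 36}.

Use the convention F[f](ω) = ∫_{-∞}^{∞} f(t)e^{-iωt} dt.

F(ω) = \pi e^{- 11 i \omega - 6 \left|{\omega}\right|}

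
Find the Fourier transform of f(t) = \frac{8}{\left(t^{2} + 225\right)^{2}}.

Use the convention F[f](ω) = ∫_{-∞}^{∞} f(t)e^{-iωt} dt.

F(ω) = \frac{4 \pi \left(15 \left|{\omega}\right| + 1\right) e^{- 15 \left|{\omega}\right|}}{3375}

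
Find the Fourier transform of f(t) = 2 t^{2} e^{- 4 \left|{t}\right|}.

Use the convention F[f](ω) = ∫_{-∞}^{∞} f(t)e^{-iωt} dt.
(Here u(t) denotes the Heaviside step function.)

F(ω) = \frac{32 \left(16 - 3 \omega^{2}\right)}{\left(\omega^{2} + 16\right)^{3}}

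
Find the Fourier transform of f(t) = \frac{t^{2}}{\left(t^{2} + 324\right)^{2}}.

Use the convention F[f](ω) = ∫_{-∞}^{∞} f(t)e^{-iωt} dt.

F(ω) = \frac{\pi \left(1 - 18 \left|{\omega}\right|\right) e^{- 18 \left|{\omega}\right|}}{36}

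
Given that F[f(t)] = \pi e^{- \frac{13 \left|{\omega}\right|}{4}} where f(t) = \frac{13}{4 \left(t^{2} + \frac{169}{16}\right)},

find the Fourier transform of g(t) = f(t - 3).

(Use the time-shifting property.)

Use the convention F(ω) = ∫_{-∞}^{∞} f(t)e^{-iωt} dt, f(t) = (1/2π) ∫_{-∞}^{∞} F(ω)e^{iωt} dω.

F[g](ω) = \pi e^{- 3 i \omega - \frac{13 \left|{\omega}\right|}{4}}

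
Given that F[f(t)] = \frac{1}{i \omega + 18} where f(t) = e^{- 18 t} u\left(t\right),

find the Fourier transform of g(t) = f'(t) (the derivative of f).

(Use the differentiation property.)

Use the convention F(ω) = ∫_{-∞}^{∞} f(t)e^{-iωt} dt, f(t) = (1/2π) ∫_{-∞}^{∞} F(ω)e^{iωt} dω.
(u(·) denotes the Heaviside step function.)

F[g](ω) = \frac{\omega}{\omega - 18 i}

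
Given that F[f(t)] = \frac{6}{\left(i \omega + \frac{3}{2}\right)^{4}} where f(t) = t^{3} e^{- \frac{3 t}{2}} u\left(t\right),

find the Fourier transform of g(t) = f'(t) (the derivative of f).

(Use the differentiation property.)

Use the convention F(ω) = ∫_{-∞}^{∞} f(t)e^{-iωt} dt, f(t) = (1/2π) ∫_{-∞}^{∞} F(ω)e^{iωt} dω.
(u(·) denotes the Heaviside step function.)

F[g](ω) = \frac{96 i \omega}{\left(2 i \omega + 3\right)^{4}}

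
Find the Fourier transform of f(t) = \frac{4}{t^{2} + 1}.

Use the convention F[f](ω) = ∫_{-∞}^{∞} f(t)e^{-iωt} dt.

F(ω) = 4 \pi e^{- \left|{\omega}\right|}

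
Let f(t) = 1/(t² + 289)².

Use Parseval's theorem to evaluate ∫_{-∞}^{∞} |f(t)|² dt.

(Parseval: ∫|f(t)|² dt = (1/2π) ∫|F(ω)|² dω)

∫|f(t)|² dt = \frac{5 \pi}{6565418768}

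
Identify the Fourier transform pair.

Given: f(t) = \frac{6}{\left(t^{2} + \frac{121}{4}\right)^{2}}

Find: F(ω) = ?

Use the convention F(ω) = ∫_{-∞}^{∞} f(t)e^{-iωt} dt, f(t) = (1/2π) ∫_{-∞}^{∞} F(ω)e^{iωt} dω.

F(ω) = \frac{12 \pi \left(11 \left|{\omega}\right| + 2\right) e^{- \frac{11 \left|{\omega}\right|}{2}}}{1331}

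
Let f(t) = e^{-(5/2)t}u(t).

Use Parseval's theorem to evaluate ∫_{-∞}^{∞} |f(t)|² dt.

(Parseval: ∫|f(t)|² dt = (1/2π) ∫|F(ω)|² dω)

∫|f(t)|² dt = \frac{1}{5}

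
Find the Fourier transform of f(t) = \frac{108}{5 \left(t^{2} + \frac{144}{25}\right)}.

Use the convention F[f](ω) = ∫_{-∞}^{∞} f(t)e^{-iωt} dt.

F(ω) = 9 \pi e^{- \frac{12 \left|{\omega}\right|}{5}}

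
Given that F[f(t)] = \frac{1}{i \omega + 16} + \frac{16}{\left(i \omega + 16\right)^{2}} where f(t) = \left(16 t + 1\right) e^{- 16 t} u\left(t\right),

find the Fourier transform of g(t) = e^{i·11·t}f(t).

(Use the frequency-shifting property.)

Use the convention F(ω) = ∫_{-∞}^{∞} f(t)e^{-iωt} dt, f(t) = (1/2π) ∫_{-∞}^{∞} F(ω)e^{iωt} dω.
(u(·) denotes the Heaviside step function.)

F[g](ω) = \frac{16 i \left(\omega - 11\right) + \left(i \left(\omega - 11\right) + 16\right)^{2} + 256}{\left(i \left(\omega - 11\right) + 16\right)^{3}}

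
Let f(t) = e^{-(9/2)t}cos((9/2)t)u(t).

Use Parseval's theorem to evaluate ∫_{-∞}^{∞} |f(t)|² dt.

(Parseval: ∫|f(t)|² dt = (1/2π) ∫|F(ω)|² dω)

∫|f(t)|² dt = \frac{1}{12}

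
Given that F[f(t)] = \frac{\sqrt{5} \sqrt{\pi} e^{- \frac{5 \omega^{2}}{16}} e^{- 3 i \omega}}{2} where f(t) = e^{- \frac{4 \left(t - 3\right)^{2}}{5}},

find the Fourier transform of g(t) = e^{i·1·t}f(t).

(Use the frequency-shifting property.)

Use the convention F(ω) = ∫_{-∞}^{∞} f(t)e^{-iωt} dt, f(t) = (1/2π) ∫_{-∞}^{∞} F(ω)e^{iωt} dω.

F[g](ω) = \frac{\sqrt{5} \sqrt{\pi} e^{- \frac{\left(\omega - 1\right) \left(5 \omega - 5 + 48 i\right)}{16}}}{2}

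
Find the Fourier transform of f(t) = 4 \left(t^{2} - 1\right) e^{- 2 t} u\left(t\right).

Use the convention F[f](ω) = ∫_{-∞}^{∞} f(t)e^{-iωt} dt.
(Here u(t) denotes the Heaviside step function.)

F(ω) = \frac{4 \left(2 i \omega - \left(i \omega + 2\right)^{3} + 4\right)}{\left(i \omega + 2\right)^{4}}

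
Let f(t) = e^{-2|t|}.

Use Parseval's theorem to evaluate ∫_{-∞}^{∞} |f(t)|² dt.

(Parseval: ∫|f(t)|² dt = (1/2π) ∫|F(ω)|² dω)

∫|f(t)|² dt = \frac{1}{2}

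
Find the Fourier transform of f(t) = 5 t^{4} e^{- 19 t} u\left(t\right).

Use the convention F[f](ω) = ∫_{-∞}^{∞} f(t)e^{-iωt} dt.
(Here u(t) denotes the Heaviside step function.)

F(ω) = \frac{120}{\left(i \omega + 19\right)^{5}}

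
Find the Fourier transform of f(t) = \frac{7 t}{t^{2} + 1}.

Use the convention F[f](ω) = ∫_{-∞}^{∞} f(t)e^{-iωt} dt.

F(ω) = - 7 i \pi e^{- \left|{\omega}\right|} \operatorname{sign}{\left(\omega \right)}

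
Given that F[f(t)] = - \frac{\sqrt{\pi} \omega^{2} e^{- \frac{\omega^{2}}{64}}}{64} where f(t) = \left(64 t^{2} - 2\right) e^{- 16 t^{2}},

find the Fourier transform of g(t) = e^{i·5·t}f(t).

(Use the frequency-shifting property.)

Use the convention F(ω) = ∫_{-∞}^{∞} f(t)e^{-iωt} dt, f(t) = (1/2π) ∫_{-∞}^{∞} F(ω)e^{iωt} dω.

F[g](ω) = - \frac{\sqrt{\pi} \left(\omega - 5\right)^{2} e^{- \frac{\left(\omega - 5\right)^{2}}{64}}}{64}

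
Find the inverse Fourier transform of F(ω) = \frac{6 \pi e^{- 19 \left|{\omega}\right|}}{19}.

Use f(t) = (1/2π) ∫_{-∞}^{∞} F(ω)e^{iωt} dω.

f(t) = \frac{6}{t^{2} + 361}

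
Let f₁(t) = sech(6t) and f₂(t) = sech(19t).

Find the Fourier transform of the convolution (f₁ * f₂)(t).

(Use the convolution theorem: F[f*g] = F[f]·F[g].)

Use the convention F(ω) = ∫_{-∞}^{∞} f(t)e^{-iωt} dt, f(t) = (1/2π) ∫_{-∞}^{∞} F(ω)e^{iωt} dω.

F[f₁*f₂](ω) = \frac{\pi^{2}}{114 \cosh{\left(\frac{\pi \omega}{38} \right)} \cosh{\left(\frac{\pi \omega}{12} \right)}}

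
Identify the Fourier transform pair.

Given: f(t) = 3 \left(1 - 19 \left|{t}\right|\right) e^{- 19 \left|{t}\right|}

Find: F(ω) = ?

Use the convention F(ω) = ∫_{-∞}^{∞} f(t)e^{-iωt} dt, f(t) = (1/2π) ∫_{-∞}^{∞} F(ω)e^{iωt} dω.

F(ω) = \frac{228 \omega^{2}}{\left(\omega^{2} + 361\right)^{2}}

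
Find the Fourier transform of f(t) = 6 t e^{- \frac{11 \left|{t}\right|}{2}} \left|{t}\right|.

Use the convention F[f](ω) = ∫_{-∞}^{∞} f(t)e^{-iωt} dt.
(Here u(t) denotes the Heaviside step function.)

F(ω) = \frac{384 i \omega \left(4 \omega^{2} - 363\right)}{\left(4 \omega^{2} + 121\right)^{3}}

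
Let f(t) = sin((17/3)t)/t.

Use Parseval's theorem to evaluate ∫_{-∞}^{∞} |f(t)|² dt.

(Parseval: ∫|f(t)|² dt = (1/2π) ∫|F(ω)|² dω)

∫|f(t)|² dt = \frac{17 \pi}{3}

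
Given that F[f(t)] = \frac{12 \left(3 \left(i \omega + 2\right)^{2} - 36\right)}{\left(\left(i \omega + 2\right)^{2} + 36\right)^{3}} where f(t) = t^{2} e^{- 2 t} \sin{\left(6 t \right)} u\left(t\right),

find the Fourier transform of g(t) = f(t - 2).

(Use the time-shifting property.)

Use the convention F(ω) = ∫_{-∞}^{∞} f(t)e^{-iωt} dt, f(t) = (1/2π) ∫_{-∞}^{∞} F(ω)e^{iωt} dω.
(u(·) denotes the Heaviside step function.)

F[g](ω) = \frac{36 \left(\left(i \omega + 2\right)^{2} - 12\right) e^{- 2 i \omega}}{\left(\left(i \omega + 2\right)^{2} + 36\right)^{3}}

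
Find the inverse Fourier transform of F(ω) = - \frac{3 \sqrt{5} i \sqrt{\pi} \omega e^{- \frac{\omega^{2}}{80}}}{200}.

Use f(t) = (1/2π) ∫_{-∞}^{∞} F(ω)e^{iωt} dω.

f(t) = 6 t e^{- 20 t^{2}}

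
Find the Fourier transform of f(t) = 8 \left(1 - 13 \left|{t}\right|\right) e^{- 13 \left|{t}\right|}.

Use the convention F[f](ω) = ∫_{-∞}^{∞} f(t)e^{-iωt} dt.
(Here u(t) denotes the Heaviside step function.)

F(ω) = \frac{416 \omega^{2}}{\left(\omega^{2} + 169\right)^{2}}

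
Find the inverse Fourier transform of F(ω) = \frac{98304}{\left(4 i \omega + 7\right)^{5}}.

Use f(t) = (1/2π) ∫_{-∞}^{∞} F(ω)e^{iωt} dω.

f(t) = 4 t^{4} e^{- \frac{7 t}{4}} u\left(t\right)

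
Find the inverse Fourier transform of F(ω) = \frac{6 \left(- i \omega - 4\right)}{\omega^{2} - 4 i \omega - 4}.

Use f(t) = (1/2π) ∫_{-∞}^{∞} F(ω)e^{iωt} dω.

f(t) = 6 \left(2 t + 1\right) e^{- 2 t} u\left(t\right)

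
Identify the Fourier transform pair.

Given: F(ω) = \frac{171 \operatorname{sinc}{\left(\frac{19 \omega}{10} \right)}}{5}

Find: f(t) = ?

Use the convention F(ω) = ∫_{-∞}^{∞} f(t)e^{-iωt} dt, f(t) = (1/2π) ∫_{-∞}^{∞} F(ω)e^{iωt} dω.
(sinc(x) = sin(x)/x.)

f(t) = 9 \left(\begin{cases} 1 & \text{for}\: \left|{t}\right| < \frac{19}{10} \\0 & \text{otherwise} \end{cases}\right)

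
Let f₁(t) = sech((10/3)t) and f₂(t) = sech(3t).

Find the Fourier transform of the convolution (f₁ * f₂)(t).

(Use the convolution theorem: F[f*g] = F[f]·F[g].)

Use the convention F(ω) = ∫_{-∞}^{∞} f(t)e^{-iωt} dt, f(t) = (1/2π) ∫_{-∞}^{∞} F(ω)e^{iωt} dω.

F[f₁*f₂](ω) = \frac{\pi^{2}}{10 \cosh{\left(\frac{3 \pi \omega}{20} \right)} \cosh{\left(\frac{\pi \omega}{6} \right)}}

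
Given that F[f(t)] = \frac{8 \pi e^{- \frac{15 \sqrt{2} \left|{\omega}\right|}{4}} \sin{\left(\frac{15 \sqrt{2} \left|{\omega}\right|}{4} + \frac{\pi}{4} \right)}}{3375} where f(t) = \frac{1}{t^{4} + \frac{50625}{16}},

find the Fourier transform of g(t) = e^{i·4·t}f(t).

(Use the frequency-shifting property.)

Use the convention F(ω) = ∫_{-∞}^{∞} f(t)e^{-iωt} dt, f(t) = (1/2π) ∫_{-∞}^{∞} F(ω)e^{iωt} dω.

F[g](ω) = \frac{8 \pi e^{- \frac{15 \sqrt{2} \left|{\omega - 4}\right|}{4}} \sin{\left(\frac{15 \sqrt{2} \left|{\omega - 4}\right|}{4} + \frac{\pi}{4} \right)}}{3375}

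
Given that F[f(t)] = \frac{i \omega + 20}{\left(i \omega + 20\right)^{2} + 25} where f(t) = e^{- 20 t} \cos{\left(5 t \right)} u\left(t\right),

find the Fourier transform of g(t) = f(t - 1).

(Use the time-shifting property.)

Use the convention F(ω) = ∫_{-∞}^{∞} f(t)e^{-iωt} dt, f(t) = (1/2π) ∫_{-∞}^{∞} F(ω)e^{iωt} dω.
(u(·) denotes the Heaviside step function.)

F[g](ω) = \frac{\left(i \omega + 20\right) e^{- i \omega}}{\left(i \omega + 20\right)^{2} + 25}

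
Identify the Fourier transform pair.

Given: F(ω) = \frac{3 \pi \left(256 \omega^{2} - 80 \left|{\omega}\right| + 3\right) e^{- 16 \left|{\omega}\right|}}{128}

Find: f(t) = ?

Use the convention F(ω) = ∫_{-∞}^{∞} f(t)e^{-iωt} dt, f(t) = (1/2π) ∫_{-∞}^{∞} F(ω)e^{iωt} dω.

f(t) = \frac{3 t^{4}}{\left(t^{2} + 256\right)^{3}}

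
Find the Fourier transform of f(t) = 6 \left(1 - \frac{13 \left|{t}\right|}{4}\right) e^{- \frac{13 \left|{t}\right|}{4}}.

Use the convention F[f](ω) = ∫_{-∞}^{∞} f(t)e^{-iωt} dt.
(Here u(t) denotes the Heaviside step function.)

F(ω) = \frac{19968 \omega^{2}}{\left(16 \omega^{2} + 169\right)^{2}}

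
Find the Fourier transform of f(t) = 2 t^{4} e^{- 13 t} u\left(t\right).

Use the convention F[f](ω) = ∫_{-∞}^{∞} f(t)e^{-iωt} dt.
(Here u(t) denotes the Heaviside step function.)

F(ω) = \frac{48}{\left(i \omega + 13\right)^{5}}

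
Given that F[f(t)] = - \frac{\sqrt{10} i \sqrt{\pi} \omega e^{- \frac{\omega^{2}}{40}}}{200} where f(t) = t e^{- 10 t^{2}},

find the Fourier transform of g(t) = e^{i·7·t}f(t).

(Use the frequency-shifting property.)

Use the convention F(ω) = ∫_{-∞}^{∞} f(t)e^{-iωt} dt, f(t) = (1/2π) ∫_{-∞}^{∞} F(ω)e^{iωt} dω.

F[g](ω) = \frac{\sqrt{10} i \sqrt{\pi} \left(7 - \omega\right) e^{- \frac{\left(\omega - 7\right)^{2}}{40}}}{200}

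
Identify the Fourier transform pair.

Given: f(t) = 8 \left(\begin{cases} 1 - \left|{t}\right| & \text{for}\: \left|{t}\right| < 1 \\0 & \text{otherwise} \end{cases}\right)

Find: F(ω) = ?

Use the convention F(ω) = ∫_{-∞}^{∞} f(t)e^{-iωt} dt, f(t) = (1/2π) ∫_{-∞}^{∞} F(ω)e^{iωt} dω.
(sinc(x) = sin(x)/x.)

F(ω) = 8 \operatorname{sinc}^{2}{\left(\frac{\omega}{2} \right)}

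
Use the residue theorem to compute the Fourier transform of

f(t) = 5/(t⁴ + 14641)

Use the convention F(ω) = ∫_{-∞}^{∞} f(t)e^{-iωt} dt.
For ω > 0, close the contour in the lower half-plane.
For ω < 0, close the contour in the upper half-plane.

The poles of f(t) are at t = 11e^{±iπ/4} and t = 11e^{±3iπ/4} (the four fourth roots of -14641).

Let g(z) = f(z)e^{-iωz}; for large |z| the factor e^{-iωz} decays in the lower half-plane when ω > 0 and in the upper half-plane when ω < 0.

Case ω > 0 (lower half-plane, clockwise contour ⇒ F(ω) = -2πi·ΣRes):
  Res_{z = - \frac{11 \sqrt{2}}{2} - \frac{11 \sqrt{2} i}{2}} g(z) = \frac{5 \sqrt{2} i \left(1 - i\right) e^{\frac{11 \sqrt{2} \omega \left(-1 + i\right)}{2}}}{10648}
  Res_{z = \frac{11 \sqrt{2}}{2} - \frac{11 \sqrt{2} i}{2}} g(z) = \frac{5 \sqrt{2} i \left(1 + i\right) e^{- \frac{11 \sqrt{2} \omega \left(1 + i\right)}{2}}}{10648}
  F(ω) = -2πi·ΣRes = \frac{5 \sqrt{2} \pi \left(1 - i\right) \left(e^{11 \sqrt{2} i \omega} + i\right) e^{- \frac{11 \sqrt{2} \omega \left(1 + i\right)}{2}}}{5324} = \frac{5 \pi e^{- \frac{11 \sqrt{2} \omega}{2}} \sin{\left(\frac{11 \sqrt{2} \omega}{2} + \frac{\pi}{4} \right)}}{1331}

Case ω < 0 (upper half-plane, counterclockwise contour ⇒ F(ω) = +2πi·ΣRes):
  Res_{z = \frac{11 \sqrt{2}}{2} + \frac{11 \sqrt{2} i}{2}} g(z) = \frac{5 \sqrt{2} i \left(-1 + i\right) e^{\frac{11 \sqrt{2} \omega \left(1 - i\right)}{2}}}{10648}
  Res_{z = - \frac{11 \sqrt{2}}{2} + \frac{11 \sqrt{2} i}{2}} g(z) = \frac{5 \sqrt{2} \left(1 - i\right) e^{\frac{11 \sqrt{2} \omega \left(1 + i\right)}{2}}}{10648}
  F(ω) = 2πi·ΣRes = - \frac{5 \sqrt{2} i \pi \left(i \left(1 - i\right) e^{\frac{11 \sqrt{2} \omega \left(1 - i\right)}{2}} - \left(1 - i\right) e^{\frac{11 \sqrt{2} \omega \left(1 + i\right)}{2}}\right)}{5324} = \frac{5 \pi e^{\frac{11 \sqrt{2} \omega}{2}} \cos{\left(\frac{11 \sqrt{2} \omega}{2} + \frac{\pi}{4} \right)}}{1331}

Both cases combine into a single formula in |ω|:

F(ω) = \frac{5 \pi e^{- \frac{11 \sqrt{2} \left|{\omega}\right|}{2}} \sin{\left(\frac{11 \sqrt{2} \left|{\omega}\right|}{2} + \frac{\pi}{4} \right)}}{1331}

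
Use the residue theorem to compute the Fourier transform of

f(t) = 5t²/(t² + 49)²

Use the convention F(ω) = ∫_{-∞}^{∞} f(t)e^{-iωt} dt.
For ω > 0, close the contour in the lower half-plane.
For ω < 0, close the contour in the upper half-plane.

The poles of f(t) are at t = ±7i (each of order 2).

Let g(z) = f(z)e^{-iωz}; for large |z| the factor e^{-iωz} decays in the lower half-plane when ω > 0 and in the upper half-plane when ω < 0.

Case ω > 0 (lower half-plane, clockwise contour ⇒ F(ω) = -2πi·ΣRes):
  Res_{z = - 7 i} g(z) = \frac{5 i \left(1 - 7 \omega\right) e^{- 7 \omega}}{28} (pole of order 2)
  F(ω) = -2πi·ΣRes = \frac{5 \pi \left(1 - 7 \omega\right) e^{- 7 \omega}}{14}

Case ω < 0 (upper half-plane, counterclockwise contour ⇒ F(ω) = +2πi·ΣRes):
  Res_{z = 7 i} g(z) = \frac{5 i \left(- 7 \omega - 1\right) e^{7 \omega}}{28} (pole of order 2)
  F(ω) = 2πi·ΣRes = \frac{5 \pi \left(7 \omega + 1\right) e^{7 \omega}}{14}

Both cases combine into a single formula in |ω|:

F(ω) = \frac{5 \pi \left(1 - 7 \left|{\omega}\right|\right) e^{- 7 \left|{\omega}\right|}}{14}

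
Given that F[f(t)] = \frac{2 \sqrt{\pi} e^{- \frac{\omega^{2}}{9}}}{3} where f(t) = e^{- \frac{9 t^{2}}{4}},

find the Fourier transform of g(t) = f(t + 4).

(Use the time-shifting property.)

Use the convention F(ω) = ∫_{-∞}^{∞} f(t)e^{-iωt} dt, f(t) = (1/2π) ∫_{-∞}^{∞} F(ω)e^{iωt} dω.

F[g](ω) = \frac{2 \sqrt{\pi} e^{\frac{\omega \left(- \omega + 36 i\right)}{9}}}{3}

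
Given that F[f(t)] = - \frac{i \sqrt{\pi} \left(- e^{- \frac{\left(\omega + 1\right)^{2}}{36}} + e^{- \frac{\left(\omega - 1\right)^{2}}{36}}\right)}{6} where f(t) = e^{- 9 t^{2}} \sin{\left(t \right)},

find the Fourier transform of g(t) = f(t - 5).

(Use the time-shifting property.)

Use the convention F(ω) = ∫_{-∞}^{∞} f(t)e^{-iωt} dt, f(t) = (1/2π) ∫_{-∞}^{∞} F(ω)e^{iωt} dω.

F[g](ω) = \frac{i \sqrt{\pi} \left(1 - e^{\frac{\omega}{9}}\right) e^{- \frac{\omega^{2}}{36} - \frac{\omega}{18} - 5 i \omega - \frac{1}{36}}}{6}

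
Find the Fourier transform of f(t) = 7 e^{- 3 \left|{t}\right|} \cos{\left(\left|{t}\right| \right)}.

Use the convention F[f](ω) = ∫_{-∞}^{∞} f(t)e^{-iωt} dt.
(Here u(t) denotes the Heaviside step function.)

F(ω) = \frac{42 \left(\omega^{2} + 10\right)}{\omega^{4} + 16 \omega^{2} + 100}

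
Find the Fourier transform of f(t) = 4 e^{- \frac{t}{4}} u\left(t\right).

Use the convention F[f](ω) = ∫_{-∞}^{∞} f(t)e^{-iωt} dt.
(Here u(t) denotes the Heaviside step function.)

F(ω) = \frac{16}{4 i \omega + 1}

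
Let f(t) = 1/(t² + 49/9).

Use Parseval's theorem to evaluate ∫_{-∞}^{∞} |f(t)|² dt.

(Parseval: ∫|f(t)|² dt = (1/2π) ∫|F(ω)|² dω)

∫|f(t)|² dt = \frac{27 \pi}{686}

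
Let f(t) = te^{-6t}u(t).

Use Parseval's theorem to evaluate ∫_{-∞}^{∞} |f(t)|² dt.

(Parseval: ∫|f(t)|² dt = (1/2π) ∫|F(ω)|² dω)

∫|f(t)|² dt = \frac{1}{864}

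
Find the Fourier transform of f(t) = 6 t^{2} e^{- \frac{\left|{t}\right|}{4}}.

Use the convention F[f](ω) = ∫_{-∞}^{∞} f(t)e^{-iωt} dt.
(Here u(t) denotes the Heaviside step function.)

F(ω) = \frac{1536 \left(1 - 48 \omega^{2}\right)}{\left(16 \omega^{2} + 1\right)^{3}}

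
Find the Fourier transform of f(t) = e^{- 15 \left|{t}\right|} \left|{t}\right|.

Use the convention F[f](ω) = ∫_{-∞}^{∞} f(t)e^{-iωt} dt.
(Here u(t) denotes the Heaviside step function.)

F(ω) = \frac{2 \left(225 - \omega^{2}\right)}{\left(\omega^{2} + 225\right)^{2}}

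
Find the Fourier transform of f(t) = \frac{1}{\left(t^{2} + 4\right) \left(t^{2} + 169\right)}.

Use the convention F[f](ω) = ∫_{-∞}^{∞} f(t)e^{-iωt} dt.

F(ω) = \frac{\pi \left(13 e^{11 \left|{\omega}\right|} - 2\right) e^{- 13 \left|{\omega}\right|}}{4290}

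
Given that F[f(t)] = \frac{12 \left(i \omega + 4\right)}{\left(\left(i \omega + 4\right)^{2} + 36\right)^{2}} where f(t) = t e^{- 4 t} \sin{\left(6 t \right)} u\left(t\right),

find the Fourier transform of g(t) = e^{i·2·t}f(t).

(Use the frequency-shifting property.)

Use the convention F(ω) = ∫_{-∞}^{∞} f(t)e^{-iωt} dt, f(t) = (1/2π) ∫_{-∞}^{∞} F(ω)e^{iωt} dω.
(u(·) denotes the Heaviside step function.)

F[g](ω) = \frac{12 \left(i \left(\omega - 2\right) + 4\right)}{\left(\left(i \left(\omega - 2\right) + 4\right)^{2} + 36\right)^{2}}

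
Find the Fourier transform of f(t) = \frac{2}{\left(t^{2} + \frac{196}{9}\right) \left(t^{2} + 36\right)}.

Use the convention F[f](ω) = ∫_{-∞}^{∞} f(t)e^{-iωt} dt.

F(ω) = - \frac{3 \pi e^{- 6 \left|{\omega}\right|}}{128} + \frac{27 \pi e^{- \frac{14 \left|{\omega}\right|}{3}}}{896}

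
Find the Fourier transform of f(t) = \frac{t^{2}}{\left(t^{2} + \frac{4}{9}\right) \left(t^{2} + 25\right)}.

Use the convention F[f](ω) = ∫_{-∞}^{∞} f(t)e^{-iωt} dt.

F(ω) = \frac{45 \pi e^{- 5 \left|{\omega}\right|}}{221} - \frac{6 \pi e^{- \frac{2 \left|{\omega}\right|}{3}}}{221}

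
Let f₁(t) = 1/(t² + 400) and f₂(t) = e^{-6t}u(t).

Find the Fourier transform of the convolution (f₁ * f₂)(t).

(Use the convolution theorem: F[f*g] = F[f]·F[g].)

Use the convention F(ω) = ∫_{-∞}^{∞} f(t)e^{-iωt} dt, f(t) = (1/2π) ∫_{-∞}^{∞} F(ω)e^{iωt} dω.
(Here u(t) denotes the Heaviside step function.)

F[f₁*f₂](ω) = \frac{\pi e^{- 20 \left|{\omega}\right|}}{20 \left(i \omega + 6\right)}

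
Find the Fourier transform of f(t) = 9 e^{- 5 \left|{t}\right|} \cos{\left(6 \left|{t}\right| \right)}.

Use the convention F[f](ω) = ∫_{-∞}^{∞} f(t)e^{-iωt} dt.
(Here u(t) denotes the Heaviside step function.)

F(ω) = \frac{90 \left(\omega^{2} + 61\right)}{\omega^{4} - 22 \omega^{2} + 3721}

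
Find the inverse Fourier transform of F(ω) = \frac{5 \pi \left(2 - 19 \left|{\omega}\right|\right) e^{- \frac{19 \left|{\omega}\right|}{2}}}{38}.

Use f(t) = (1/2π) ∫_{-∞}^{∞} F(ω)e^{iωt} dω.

f(t) = \frac{5 t^{2}}{\left(t^{2} + \frac{361}{4}\right)^{2}}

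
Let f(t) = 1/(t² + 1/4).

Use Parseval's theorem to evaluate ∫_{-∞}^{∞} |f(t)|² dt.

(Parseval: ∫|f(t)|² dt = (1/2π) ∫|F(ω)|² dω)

∫|f(t)|² dt = 4 \pi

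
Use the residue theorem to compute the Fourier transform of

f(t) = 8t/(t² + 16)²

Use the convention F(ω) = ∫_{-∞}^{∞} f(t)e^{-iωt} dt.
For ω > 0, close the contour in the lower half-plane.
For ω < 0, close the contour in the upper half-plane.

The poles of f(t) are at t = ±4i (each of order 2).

Let g(z) = f(z)e^{-iωz}; for large |z| the factor e^{-iωz} decays in the lower half-plane when ω > 0 and in the upper half-plane when ω < 0.

Case ω > 0 (lower half-plane, clockwise contour ⇒ F(ω) = -2πi·ΣRes):
  Res_{z = - 4 i} g(z) = \frac{\omega e^{- 4 \omega}}{2} (pole of order 2)
  F(ω) = -2πi·ΣRes = - i \pi \omega e^{- 4 \omega}

Case ω < 0 (upper half-plane, counterclockwise contour ⇒ F(ω) = +2πi·ΣRes):
  Res_{z = 4 i} g(z) = - \frac{\omega e^{4 \omega}}{2} (pole of order 2)
  F(ω) = 2πi·ΣRes = - i \pi \omega e^{4 \omega}

Both cases combine into a single formula in |ω|:

F(ω) = - i \pi \omega e^{- 4 \left|{\omega}\right|}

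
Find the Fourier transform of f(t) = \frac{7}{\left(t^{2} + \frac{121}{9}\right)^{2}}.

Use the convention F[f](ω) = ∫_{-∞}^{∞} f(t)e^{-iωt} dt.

F(ω) = \frac{63 \pi \left(11 \left|{\omega}\right| + 3\right) e^{- \frac{11 \left|{\omega}\right|}{3}}}{2662}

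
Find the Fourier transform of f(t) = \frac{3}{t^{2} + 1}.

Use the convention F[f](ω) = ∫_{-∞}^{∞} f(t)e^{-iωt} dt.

F(ω) = 3 \pi e^{- \left|{\omega}\right|}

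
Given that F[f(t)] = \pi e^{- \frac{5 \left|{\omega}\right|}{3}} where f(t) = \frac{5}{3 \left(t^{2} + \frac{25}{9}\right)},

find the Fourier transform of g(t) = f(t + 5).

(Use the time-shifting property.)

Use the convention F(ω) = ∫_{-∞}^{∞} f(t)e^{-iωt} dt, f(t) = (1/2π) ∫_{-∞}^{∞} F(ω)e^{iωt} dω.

F[g](ω) = \pi e^{5 i \omega - \frac{5 \left|{\omega}\right|}{3}}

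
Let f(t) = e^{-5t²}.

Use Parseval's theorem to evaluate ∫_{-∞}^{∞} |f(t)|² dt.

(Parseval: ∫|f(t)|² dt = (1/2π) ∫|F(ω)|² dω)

∫|f(t)|² dt = \frac{\sqrt{10} \sqrt{\pi}}{10}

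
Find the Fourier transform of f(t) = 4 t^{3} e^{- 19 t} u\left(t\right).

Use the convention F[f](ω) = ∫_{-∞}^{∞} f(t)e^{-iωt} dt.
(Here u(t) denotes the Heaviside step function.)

F(ω) = \frac{24}{\left(i \omega + 19\right)^{4}}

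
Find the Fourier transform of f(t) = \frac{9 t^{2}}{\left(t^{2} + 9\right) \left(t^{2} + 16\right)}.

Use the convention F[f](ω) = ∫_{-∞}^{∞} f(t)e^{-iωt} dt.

F(ω) = \frac{9 \pi \left(4 - 3 e^{\left|{\omega}\right|}\right) e^{- 4 \left|{\omega}\right|}}{7}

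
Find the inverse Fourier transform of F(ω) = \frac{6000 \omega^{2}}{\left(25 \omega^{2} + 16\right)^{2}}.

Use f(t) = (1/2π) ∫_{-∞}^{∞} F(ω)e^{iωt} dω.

f(t) = 3 \left(1 - \frac{4 \left|{t}\right|}{5}\right) e^{- \frac{4 \left|{t}\right|}{5}}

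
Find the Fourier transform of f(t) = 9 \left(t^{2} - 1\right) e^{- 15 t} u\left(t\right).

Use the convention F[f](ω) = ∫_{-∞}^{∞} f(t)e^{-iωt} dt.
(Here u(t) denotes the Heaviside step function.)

F(ω) = \frac{9 \left(2 i \omega - \left(i \omega + 15\right)^{3} + 30\right)}{\left(i \omega + 15\right)^{4}}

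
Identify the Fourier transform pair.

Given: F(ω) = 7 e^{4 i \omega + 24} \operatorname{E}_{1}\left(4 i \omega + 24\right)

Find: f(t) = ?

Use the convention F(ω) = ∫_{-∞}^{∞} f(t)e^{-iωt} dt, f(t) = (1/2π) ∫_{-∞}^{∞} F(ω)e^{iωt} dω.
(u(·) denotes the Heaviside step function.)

f(t) = \frac{7 e^{- 6 t} u\left(t\right)}{t + 4}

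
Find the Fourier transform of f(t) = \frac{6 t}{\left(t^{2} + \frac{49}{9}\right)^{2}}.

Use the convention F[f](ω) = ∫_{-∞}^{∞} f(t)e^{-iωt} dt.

F(ω) = - \frac{9 i \pi \omega e^{- \frac{7 \left|{\omega}\right|}{3}}}{7}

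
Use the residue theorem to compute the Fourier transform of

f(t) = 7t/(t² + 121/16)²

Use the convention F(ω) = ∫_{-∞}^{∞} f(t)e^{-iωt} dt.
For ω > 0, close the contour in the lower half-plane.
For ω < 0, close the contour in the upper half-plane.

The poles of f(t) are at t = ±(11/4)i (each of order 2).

Let g(z) = f(z)e^{-iωz}; for large |z| the factor e^{-iωz} decays in the lower half-plane when ω > 0 and in the upper half-plane when ω < 0.

Case ω > 0 (lower half-plane, clockwise contour ⇒ F(ω) = -2πi·ΣRes):
  Res_{z = - \frac{11 i}{4}} g(z) = \frac{7 \omega e^{- \frac{11 \omega}{4}}}{11} (pole of order 2)
  F(ω) = -2πi·ΣRes = - \frac{14 i \pi \omega e^{- \frac{11 \omega}{4}}}{11}

Case ω < 0 (upper half-plane, counterclockwise contour ⇒ F(ω) = +2πi·ΣRes):
  Res_{z = \frac{11 i}{4}} g(z) = - \frac{7 \omega e^{\frac{11 \omega}{4}}}{11} (pole of order 2)
  F(ω) = 2πi·ΣRes = - \frac{14 i \pi \omega e^{\frac{11 \omega}{4}}}{11}

Both cases combine into a single formula in |ω|:

F(ω) = - \frac{14 i \pi \omega e^{- \frac{11 \left|{\omega}\right|}{4}}}{11}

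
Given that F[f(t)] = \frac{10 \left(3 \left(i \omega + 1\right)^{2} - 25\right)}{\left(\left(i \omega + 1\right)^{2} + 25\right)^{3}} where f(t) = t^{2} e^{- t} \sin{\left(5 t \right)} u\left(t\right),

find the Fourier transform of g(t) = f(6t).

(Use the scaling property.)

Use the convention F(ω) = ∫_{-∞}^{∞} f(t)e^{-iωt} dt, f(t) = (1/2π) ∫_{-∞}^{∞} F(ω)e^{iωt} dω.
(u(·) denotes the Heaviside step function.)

F[g](ω) = \frac{6480 \left(\left(i \omega + 6\right)^{2} - 300\right)}{\left(\left(i \omega + 6\right)^{2} + 900\right)^{3}}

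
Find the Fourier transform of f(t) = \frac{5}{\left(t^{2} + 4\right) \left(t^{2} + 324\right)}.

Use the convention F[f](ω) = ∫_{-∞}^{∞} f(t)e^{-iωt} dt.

F(ω) = \frac{\pi \left(9 e^{16 \left|{\omega}\right|} - 1\right) e^{- 18 \left|{\omega}\right|}}{1152}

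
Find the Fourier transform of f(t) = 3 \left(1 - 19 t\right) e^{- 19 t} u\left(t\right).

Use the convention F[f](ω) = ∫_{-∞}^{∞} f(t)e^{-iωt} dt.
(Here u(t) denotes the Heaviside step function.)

F(ω) = \frac{3 i \omega}{- \omega^{2} + 38 i \omega + 361}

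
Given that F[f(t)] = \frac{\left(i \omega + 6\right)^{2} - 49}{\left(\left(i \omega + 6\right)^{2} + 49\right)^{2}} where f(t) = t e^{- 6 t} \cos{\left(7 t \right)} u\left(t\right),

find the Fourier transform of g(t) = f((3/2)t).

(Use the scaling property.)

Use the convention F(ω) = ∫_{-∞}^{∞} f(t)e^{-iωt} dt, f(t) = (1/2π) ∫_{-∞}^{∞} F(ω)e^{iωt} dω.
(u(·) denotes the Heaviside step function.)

F[g](ω) = \frac{6 \left(4 \left(i \omega + 9\right)^{2} - 441\right)}{\left(4 \left(i \omega + 9\right)^{2} + 441\right)^{2}}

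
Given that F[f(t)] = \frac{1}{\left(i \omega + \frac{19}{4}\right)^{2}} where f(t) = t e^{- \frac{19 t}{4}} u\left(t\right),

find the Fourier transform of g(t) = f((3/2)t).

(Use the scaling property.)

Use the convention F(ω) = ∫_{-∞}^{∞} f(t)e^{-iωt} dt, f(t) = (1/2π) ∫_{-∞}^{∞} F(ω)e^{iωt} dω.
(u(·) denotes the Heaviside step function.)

F[g](ω) = \frac{96}{\left(8 i \omega + 57\right)^{2}}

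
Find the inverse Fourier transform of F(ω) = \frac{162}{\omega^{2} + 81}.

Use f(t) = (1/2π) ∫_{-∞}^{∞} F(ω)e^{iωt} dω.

f(t) = 9 e^{- 9 \left|{t}\right|}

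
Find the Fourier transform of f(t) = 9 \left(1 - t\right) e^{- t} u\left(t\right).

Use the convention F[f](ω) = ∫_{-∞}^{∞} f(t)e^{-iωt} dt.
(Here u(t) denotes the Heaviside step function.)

F(ω) = \frac{9 i \omega}{- \omega^{2} + 2 i \omega + 1}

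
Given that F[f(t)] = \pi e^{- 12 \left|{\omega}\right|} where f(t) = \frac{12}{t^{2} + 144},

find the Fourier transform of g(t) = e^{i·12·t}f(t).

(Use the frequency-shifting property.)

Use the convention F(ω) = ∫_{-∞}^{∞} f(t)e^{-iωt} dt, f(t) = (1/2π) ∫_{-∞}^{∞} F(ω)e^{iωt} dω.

F[g](ω) = \pi e^{- 12 \left|{\omega - 12}\right|}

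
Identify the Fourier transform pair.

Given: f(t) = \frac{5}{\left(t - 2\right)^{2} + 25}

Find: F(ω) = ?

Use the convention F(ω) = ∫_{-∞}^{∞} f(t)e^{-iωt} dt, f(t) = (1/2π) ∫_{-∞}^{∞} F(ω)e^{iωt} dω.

F(ω) = \pi e^{- 2 i \omega - 5 \left|{\omega}\right|}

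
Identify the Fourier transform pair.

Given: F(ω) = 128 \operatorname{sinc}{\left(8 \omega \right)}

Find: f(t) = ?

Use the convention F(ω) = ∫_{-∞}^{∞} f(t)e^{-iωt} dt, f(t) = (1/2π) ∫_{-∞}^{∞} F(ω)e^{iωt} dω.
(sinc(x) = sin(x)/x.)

f(t) = 8 \left(\begin{cases} 1 & \text{for}\: \left|{t}\right| < 8 \\0 & \text{otherwise} \end{cases}\right)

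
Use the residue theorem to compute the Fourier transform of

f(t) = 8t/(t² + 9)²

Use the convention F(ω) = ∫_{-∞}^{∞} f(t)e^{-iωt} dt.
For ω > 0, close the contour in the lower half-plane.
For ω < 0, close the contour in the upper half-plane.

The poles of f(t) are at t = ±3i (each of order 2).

Let g(z) = f(z)e^{-iωz}; for large |z| the factor e^{-iωz} decays in the lower half-plane when ω > 0 and in the upper half-plane when ω < 0.

Case ω > 0 (lower half-plane, clockwise contour ⇒ F(ω) = -2πi·ΣRes):
  Res_{z = - 3 i} g(z) = \frac{2 \omega e^{- 3 \omega}}{3} (pole of order 2)
  F(ω) = -2πi·ΣRes = - \frac{4 i \pi \omega e^{- 3 \omega}}{3}

Case ω < 0 (upper half-plane, counterclockwise contour ⇒ F(ω) = +2πi·ΣRes):
  Res_{z = 3 i} g(z) = - \frac{2 \omega e^{3 \omega}}{3} (pole of order 2)
  F(ω) = 2πi·ΣRes = - \frac{4 i \pi \omega e^{3 \omega}}{3}

Both cases combine into a single formula in |ω|:

F(ω) = - \frac{4 i \pi \omega e^{- 3 \left|{\omega}\right|}}{3}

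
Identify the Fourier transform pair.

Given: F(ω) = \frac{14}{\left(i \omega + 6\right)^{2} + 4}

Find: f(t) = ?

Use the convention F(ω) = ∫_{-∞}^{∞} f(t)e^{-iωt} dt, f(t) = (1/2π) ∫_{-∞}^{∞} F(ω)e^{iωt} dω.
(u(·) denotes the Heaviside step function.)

f(t) = 7 e^{- 6 t} \sin{\left(2 t \right)} u\left(t\right)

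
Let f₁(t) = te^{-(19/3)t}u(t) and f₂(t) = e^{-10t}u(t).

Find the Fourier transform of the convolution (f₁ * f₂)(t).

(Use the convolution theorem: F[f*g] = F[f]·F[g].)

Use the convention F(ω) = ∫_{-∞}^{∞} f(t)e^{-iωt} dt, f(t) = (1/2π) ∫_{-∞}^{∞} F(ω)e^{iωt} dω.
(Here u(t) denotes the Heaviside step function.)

F[f₁*f₂](ω) = \frac{9}{\left(i \omega + 10\right) \left(3 i \omega + 19\right)^{2}}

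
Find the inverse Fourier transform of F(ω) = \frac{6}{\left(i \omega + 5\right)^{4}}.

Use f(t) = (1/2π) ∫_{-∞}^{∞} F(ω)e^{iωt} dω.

f(t) = t^{3} e^{- 5 t} u\left(t\right)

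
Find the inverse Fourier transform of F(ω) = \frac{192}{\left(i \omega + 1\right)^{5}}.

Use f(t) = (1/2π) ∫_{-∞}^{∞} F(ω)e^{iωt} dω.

f(t) = 8 t^{4} e^{- t} u\left(t\right)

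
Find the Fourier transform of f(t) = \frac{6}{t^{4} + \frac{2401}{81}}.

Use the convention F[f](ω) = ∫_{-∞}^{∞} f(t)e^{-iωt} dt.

F(ω) = \frac{162 \pi e^{- \frac{7 \sqrt{2} \left|{\omega}\right|}{6}} \sin{\left(\frac{7 \sqrt{2} \left|{\omega}\right|}{6} + \frac{\pi}{4} \right)}}{343}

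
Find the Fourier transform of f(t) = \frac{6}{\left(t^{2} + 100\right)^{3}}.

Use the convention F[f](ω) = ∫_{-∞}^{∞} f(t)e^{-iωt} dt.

F(ω) = \frac{3 \pi \left(100 \omega^{2} + 30 \left|{\omega}\right| + 3\right) e^{- 10 \left|{\omega}\right|}}{400000}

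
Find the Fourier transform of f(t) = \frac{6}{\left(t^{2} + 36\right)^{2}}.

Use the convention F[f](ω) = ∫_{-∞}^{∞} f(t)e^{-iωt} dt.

F(ω) = \frac{\pi \left(6 \left|{\omega}\right| + 1\right) e^{- 6 \left|{\omega}\right|}}{72}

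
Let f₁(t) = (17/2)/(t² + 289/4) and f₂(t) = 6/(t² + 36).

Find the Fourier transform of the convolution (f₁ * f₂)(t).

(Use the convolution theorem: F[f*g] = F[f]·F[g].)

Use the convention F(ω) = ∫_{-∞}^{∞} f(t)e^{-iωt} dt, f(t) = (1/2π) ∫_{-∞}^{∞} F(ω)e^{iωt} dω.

F[f₁*f₂](ω) = \pi^{2} e^{- \frac{29 \left|{\omega}\right|}{2}}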